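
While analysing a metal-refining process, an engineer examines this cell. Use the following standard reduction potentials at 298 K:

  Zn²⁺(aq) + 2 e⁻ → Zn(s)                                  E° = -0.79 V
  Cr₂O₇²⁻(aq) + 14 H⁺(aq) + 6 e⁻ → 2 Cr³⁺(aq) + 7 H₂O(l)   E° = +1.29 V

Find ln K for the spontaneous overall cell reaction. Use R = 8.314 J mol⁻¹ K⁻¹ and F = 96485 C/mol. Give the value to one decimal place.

486.0

Cathode: Cr₂O₇²⁻/Cr³⁺; anode: Zn²⁺/Zn. E°cell = (+1.29) − (-0.79) = +2.08 V, with n = 6.
ΔG° = −nFE° = −RT ln K, so ln K = nFE°/(RT) = (6)(96485)(+2.08) / ((8.314)(298)) = 486.013.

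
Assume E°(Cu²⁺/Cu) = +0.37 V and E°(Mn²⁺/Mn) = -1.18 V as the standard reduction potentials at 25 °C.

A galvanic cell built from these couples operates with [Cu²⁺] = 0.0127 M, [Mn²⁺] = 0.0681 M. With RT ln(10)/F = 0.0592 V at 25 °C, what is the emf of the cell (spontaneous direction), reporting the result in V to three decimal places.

+1.528 V

Cu²⁺/Cu is the cathode (higher E°), Mn²⁺/Mn the anode: E°cell = +0.37 − (-1.18) = +1.55 V, n = 2.
Overall: Cu²⁺(aq) + Mn(s) → Cu(s) + Mn²⁺(aq)
Q = [Mn²⁺] / ([Cu²⁺]); log Q = 0.729.
E = E° − (0.0592/n) log Q = +1.55 − (0.0592/2)(0.729) = +1.528 V.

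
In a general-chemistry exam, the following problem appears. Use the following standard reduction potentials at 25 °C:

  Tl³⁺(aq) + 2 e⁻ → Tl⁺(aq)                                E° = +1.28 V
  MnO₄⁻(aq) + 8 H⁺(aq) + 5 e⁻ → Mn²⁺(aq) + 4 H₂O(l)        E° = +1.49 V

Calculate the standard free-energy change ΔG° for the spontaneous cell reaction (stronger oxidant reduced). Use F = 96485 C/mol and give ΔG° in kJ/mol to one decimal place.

-202.6 kJ/mol

MnO₄⁻/Mn²⁺ (E° = +1.49 V) is the cathode; Tl³⁺/Tl⁺ (E° = +1.28 V) is the anode, so E°cell = +0.21 V.
Balancing electrons gives n = 10 (lcm of 5 and 2).
ΔG° = −nFE° = −(10)(96485)(+0.21) = -202,618 J = -202.6 kJ/mol.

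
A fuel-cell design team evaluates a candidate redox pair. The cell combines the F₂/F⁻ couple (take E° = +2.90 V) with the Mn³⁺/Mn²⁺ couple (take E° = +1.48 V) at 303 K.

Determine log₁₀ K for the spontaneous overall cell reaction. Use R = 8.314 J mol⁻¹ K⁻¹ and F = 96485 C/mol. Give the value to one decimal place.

47.2

Cathode: F₂/F⁻; anode: Mn³⁺/Mn²⁺. E°cell = (+2.90) − (+1.48) = +1.42 V, with n = 2.
ΔG° = −nFE° = −RT ln K, so ln K = nFE°/(RT) = (2)(96485)(+1.42) / ((8.314)(303)) = 108.774.
log₁₀ K = 108.774 / ln 10 = 47.2.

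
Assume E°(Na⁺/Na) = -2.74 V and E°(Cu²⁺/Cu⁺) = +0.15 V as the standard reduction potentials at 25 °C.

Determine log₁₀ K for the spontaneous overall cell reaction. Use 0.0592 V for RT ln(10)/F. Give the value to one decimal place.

48.8

Cathode: Cu²⁺/Cu⁺; anode: Na⁺/Na. E°cell = +2.89 V, n = 1.
log K = nE°cell / 0.0592 = (1)(+2.89) / 0.0592 = 48.8.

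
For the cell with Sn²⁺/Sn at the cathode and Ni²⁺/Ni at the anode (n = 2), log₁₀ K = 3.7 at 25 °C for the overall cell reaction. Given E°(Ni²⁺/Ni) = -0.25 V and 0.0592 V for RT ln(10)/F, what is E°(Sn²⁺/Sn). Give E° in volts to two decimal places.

-0.14 V

E°cell = (0.0592/n)·log K = (0.0592/2)(3.7) = +0.110 V.
Since Sn²⁺/Sn is the cathode and Ni²⁺/Ni the anode, E°cell = E°(Sn²⁺/Sn) − E°(Ni²⁺/Ni).
So E°(Sn²⁺/Sn) = E°cell + E°(Ni²⁺/Ni) = +0.110 + (-0.25) = -0.14 V.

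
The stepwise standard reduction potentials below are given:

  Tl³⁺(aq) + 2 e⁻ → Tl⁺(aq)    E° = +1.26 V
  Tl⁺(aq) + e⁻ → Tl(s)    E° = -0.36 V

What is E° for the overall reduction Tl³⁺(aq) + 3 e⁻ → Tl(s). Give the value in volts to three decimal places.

+0.720 V

Standard free energies of sequential steps add: ΔG°₃ = ΔG°₁ + ΔG°₂, so n₃E°₃ = n₁E°₁ + n₂E°₂.
E°₃ = (2×+1.26 + 1×-0.36) / 3 = (+2.160) / 3 = +0.720 V.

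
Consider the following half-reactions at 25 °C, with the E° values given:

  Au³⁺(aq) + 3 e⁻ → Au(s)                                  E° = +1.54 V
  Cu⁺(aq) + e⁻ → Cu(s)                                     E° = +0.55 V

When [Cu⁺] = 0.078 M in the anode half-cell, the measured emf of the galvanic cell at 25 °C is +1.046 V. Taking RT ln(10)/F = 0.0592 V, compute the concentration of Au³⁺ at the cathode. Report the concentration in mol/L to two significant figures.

0.33 M

Au³⁺/Au is the cathode, Cu⁺/Cu the anode: E°cell = +0.99 V, n = 3.
Overall reaction: Au³⁺(aq) + 3 Cu(s) → Au(s) + 3 Cu⁺(aq); Q = [Cu⁺]^3/[Au³⁺]^1.
From E = E° − (0.0592/n) log Q: log Q = (E° − E)·n/0.0592 = (+0.99 − (+1.046))·3/0.0592 = -2.8378.
So 1·log[Au³⁺] = 3·log(0.078) − log Q = -3.3237 − (-2.8378) = -0.4859; [Au³⁺] = 10^(-0.4859) ≈ 0.33 M.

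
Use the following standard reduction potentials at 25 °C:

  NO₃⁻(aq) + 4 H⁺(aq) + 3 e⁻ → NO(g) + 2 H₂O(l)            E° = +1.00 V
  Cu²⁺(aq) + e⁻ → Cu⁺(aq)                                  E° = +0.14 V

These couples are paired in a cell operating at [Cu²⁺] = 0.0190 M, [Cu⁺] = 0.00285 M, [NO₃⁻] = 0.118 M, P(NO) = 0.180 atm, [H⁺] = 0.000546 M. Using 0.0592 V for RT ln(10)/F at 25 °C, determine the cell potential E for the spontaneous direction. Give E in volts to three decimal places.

+0.550 V

NO₃⁻/NO is the cathode (higher E°), Cu²⁺/Cu⁺ the anode: E°cell = +1.00 − (+0.14) = +0.86 V, n = 3.
Overall: NO₃⁻(aq) + 4 H⁺(aq) + 3 Cu⁺(aq) → NO(g) + 2 H₂O(l) + 3 Cu²⁺(aq)
Q = P(NO)·[Cu²⁺]^3 / ([NO₃⁻]·[H⁺]^4·[Cu⁺]^3); log Q = 15.706.
E = E° − (0.0592/n) log Q = +0.86 − (0.0592/3)(15.706) = +0.550 V.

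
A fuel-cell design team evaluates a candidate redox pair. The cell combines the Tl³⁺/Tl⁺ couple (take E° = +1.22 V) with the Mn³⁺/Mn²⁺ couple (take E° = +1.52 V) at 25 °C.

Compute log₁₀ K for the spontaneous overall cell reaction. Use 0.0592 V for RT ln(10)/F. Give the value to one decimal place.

10.1

Cathode: Mn³⁺/Mn²⁺; anode: Tl³⁺/Tl⁺. E°cell = +0.30 V, n = 2.
log K = nE°cell / 0.0592 = (2)(+0.30) / 0.0592 = 10.1.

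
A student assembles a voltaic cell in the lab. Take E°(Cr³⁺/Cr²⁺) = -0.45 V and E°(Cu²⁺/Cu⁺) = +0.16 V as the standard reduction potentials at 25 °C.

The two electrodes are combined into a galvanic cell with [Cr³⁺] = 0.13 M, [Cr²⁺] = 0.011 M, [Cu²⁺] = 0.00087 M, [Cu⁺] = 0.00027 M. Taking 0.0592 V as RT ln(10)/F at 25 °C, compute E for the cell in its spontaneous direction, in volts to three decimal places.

+0.577 V

Cu²⁺/Cu⁺ is the cathode (higher E°), Cr³⁺/Cr²⁺ the anode: E°cell = +0.16 − (-0.45) = +0.61 V, n = 1.
Overall: Cu²⁺(aq) + Cr²⁺(aq) → Cu⁺(aq) + Cr³⁺(aq)
Q = [Cu⁺]·[Cr³⁺] / ([Cu²⁺]·[Cr²⁺]); log Q = 0.564.
E = E° − (0.0592/n) log Q = +0.61 − (0.0592/1)(0.564) = +0.577 V.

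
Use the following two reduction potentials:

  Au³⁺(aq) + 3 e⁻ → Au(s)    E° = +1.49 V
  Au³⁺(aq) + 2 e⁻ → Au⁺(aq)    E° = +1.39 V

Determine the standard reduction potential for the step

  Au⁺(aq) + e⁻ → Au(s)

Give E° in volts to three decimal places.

+1.690 V

Sequential free energies add, so n₃E°₃ = n₁E°₁ + n₂E°₂.
With n₃ = 3, and the known step contributing 2×(+1.39) V, the unknown satisfies 1·E° = 3×(+1.49) − 2×(+1.39) = +1.690.
E° = +1.690 / 1 = +1.690 V.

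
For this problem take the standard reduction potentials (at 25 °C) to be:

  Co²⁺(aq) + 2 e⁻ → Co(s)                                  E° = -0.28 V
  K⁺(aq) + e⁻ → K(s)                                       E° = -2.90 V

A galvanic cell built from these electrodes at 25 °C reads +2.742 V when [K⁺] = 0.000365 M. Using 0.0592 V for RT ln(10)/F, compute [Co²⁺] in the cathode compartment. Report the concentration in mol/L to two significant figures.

0.0018 M

Co²⁺/Co is the cathode, K⁺/K the anode: E°cell = +2.62 V, n = 2.
Overall reaction: Co²⁺(aq) + 2 K(s) → Co(s) + 2 K⁺(aq); Q = [K⁺]^2/[Co²⁺]^1.
From E = E° − (0.0592/n) log Q: log Q = (E° − E)·n/0.0592 = (+2.62 − (+2.742))·2/0.0592 = -4.1216.
So 1·log[Co²⁺] = 2·log(0.000365) − log Q = -6.8754 − (-4.1216) = -2.7538; [Co²⁺] = 10^(-2.7538) ≈ 0.0018 M.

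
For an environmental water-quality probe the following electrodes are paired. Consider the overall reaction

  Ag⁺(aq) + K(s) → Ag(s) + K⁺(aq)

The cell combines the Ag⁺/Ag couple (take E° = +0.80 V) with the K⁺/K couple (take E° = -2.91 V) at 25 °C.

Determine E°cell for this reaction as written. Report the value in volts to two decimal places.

The Ag⁺/Ag couple has the higher reduction potential, so it is the cathode; K⁺/K is oxidised at the anode.
E°cell = E°(cathode) − E°(anode) = (+0.80) − (-2.91) = +3.71 V.

+3.71 V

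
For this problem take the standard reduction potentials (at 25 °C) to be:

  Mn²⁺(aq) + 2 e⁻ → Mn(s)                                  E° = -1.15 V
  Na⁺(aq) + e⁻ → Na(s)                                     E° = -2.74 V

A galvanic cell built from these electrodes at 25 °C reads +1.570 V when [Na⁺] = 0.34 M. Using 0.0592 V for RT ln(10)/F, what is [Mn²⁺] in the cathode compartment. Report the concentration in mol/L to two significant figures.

Mn²⁺/Mn is the cathode, Na⁺/Na the anode: E°cell = +1.59 V, n = 2.
Overall reaction: Mn²⁺(aq) + 2 Na(s) → Mn(s) + 2 Na⁺(aq); Q = [Na⁺]^2/[Mn²⁺]^1.
From E = E° − (0.0592/n) log Q: log Q = (E° − E)·n/0.0592 = (+1.59 − (+1.570))·2/0.0592 = 0.6757.
So 1·log[Mn²⁺] = 2·log(0.34) − log Q = -0.9370 − (0.6757) = -1.6127; [Mn²⁺] = 10^(-1.6127) ≈ 0.024 M.

0.024 M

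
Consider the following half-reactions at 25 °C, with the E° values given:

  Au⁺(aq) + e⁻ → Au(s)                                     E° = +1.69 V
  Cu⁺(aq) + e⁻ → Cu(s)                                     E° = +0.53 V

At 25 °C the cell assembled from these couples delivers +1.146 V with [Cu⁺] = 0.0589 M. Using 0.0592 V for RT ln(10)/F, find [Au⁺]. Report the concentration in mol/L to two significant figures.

0.034 M

Au⁺/Au is the cathode, Cu⁺/Cu the anode: E°cell = +1.16 V, n = 1.
Overall reaction: Au⁺(aq) + Cu(s) → Au(s) + Cu⁺(aq); Q = [Cu⁺]^1/[Au⁺]^1.
From E = E° − (0.0592/n) log Q: log Q = (E° − E)·n/0.0592 = (+1.16 − (+1.146))·1/0.0592 = 0.2365.
So 1·log[Au⁺] = 1·log(0.0589) − log Q = -1.2299 − (0.2365) = -1.4664; [Au⁺] = 10^(-1.4664) ≈ 0.034 M.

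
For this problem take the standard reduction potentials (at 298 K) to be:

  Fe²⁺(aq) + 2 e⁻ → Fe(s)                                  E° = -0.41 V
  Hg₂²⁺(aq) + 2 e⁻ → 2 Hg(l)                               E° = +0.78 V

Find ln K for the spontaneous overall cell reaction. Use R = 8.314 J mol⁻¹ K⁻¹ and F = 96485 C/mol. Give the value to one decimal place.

Cathode: Hg₂²⁺/Hg; anode: Fe²⁺/Fe. E°cell = (+0.78) − (-0.41) = +1.19 V, with n = 2.
ΔG° = −nFE° = −RT ln K, so ln K = nFE°/(RT) = (2)(96485)(+1.19) / ((8.314)(298)) = 92.685.

92.7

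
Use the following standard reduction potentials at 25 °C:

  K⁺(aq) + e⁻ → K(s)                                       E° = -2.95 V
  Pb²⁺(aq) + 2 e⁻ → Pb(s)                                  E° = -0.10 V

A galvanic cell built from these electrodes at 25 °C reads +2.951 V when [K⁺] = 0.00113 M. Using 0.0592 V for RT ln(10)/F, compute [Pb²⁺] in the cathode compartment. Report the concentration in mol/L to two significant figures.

0.0033 M

Pb²⁺/Pb is the cathode, K⁺/K the anode: E°cell = +2.85 V, n = 2.
Overall reaction: Pb²⁺(aq) + 2 K(s) → Pb(s) + 2 K⁺(aq); Q = [K⁺]^2/[Pb²⁺]^1.
From E = E° − (0.0592/n) log Q: log Q = (E° − E)·n/0.0592 = (+2.85 − (+2.951))·2/0.0592 = -3.4122.
So 1·log[Pb²⁺] = 2·log(0.00113) − log Q = -5.8938 − (-3.4122) = -2.4816; [Pb²⁺] = 10^(-2.4816) ≈ 0.0033 M.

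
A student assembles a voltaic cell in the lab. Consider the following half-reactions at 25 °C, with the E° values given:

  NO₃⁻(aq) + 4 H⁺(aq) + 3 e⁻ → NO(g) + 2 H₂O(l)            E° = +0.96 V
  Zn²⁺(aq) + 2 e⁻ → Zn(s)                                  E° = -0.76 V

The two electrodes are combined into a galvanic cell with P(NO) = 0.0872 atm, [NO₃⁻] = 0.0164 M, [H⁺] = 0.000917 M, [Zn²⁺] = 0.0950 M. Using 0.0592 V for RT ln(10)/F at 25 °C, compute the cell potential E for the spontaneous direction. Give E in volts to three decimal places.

+1.496 V

NO₃⁻/NO is the cathode (higher E°), Zn²⁺/Zn the anode: E°cell = +0.96 − (-0.76) = +1.72 V, n = 6.
Overall: 2 NO₃⁻(aq) + 8 H⁺(aq) + 3 Zn(s) → 2 NO(g) + 4 H₂O(l) + 3 Zn²⁺(aq)
Q = P(NO)^2·[Zn²⁺]^3 / ([NO₃⁻]^2·[H⁺]^8); log Q = 22.686.
E = E° − (0.0592/n) log Q = +1.72 − (0.0592/6)(22.686) = +1.496 V.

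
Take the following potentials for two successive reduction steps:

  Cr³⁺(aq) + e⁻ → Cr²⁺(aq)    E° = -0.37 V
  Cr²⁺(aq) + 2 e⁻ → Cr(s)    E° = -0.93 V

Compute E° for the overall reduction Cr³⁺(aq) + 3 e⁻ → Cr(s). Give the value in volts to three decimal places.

Standard free energies of sequential steps add: ΔG°₃ = ΔG°₁ + ΔG°₂, so n₃E°₃ = n₁E°₁ + n₂E°₂.
E°₃ = (1×-0.37 + 2×-0.93) / 3 = (-2.230) / 3 = -0.743 V.

-0.743 V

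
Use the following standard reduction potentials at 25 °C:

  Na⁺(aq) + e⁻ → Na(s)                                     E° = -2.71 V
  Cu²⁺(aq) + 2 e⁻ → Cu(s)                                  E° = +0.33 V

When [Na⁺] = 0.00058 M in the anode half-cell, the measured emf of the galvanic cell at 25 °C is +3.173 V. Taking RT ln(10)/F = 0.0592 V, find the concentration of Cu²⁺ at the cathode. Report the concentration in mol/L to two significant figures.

0.010 M

Cu²⁺/Cu is the cathode, Na⁺/Na the anode: E°cell = +3.04 V, n = 2.
Overall reaction: Cu²⁺(aq) + 2 Na(s) → Cu(s) + 2 Na⁺(aq); Q = [Na⁺]^2/[Cu²⁺]^1.
From E = E° − (0.0592/n) log Q: log Q = (E° − E)·n/0.0592 = (+3.04 − (+3.173))·2/0.0592 = -4.4932.
So 1·log[Cu²⁺] = 2·log(0.00058) − log Q = -6.4731 − (-4.4932) = -1.9799; [Cu²⁺] = 10^(-1.9799) ≈ 0.010 M.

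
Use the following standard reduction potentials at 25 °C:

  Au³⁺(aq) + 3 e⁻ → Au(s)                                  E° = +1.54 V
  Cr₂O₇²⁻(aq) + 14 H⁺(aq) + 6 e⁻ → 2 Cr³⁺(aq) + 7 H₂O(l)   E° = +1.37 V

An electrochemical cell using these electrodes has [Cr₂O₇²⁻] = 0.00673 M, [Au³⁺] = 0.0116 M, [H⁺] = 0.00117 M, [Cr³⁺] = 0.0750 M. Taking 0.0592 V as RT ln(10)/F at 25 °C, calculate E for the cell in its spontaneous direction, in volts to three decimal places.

+0.536 V

Au³⁺/Au is the cathode (higher E°), Cr₂O₇²⁻/Cr³⁺ the anode: E°cell = +1.54 − (+1.37) = +0.17 V, n = 6.
Overall: 2 Au³⁺(aq) + 2 Cr³⁺(aq) + 7 H₂O(l) → 2 Au(s) + Cr₂O₇²⁻(aq) + 14 H⁺(aq)
Q = [Cr₂O₇²⁻]·[H⁺]^14 / ([Au³⁺]^2·[Cr³⁺]^2); log Q = -37.096.
E = E° − (0.0592/n) log Q = +0.17 − (0.0592/6)(-37.096) = +0.536 V.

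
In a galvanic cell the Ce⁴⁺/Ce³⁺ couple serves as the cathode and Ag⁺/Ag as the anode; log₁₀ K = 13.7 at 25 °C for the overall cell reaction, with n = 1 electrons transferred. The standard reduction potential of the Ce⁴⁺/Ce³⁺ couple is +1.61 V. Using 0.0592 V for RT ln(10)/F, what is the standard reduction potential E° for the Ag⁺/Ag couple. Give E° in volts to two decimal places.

E°cell = (0.0592/n)·log K = (0.0592/1)(13.7) = +0.811 V.
Since Ce⁴⁺/Ce³⁺ is the cathode and Ag⁺/Ag the anode, E°cell = E°(Ce⁴⁺/Ce³⁺) − E°(Ag⁺/Ag).
So E°(Ag⁺/Ag) = E°(Ce⁴⁺/Ce³⁺) − E°cell = (+1.61) − (+0.811) = +0.80 V.

+0.80 V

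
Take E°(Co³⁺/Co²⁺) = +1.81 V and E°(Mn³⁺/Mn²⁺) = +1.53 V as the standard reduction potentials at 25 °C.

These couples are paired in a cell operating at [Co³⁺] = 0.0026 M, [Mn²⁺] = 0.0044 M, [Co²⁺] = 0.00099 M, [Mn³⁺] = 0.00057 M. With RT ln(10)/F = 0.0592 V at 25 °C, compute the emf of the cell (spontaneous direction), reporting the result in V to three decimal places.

+0.357 V

Co³⁺/Co²⁺ is the cathode (higher E°), Mn³⁺/Mn²⁺ the anode: E°cell = +1.81 − (+1.53) = +0.28 V, n = 1.
Overall: Co³⁺(aq) + Mn²⁺(aq) → Co²⁺(aq) + Mn³⁺(aq)
Q = [Co²⁺]·[Mn³⁺] / ([Co³⁺]·[Mn²⁺]); log Q = -1.307.
E = E° − (0.0592/n) log Q = +0.28 − (0.0592/1)(-1.307) = +0.357 V.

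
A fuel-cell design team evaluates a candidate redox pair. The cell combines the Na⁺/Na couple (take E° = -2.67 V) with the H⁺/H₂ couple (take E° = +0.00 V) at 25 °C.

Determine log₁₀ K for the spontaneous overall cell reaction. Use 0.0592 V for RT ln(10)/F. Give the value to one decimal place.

90.2

Cathode: H⁺/H₂; anode: Na⁺/Na. E°cell = +2.67 V, n = 2.
log K = nE°cell / 0.0592 = (2)(+2.67) / 0.0592 = 90.2.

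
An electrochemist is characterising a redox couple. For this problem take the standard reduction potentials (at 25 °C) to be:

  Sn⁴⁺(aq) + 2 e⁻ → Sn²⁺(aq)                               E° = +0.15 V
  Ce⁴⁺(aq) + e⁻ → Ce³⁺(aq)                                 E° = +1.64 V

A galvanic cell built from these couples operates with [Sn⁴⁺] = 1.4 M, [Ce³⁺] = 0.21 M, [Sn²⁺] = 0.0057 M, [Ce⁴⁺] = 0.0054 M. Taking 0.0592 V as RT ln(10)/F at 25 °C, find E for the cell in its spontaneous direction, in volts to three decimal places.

+1.325 V

Ce⁴⁺/Ce³⁺ is the cathode (higher E°), Sn⁴⁺/Sn²⁺ the anode: E°cell = +1.64 − (+0.15) = +1.49 V, n = 2.
Overall: 2 Ce⁴⁺(aq) + Sn²⁺(aq) → 2 Ce³⁺(aq) + Sn⁴⁺(aq)
Q = [Ce³⁺]^2·[Sn⁴⁺] / ([Ce⁴⁺]^2·[Sn²⁺]); log Q = 5.570.
E = E° − (0.0592/n) log Q = +1.49 − (0.0592/2)(5.570) = +1.325 V.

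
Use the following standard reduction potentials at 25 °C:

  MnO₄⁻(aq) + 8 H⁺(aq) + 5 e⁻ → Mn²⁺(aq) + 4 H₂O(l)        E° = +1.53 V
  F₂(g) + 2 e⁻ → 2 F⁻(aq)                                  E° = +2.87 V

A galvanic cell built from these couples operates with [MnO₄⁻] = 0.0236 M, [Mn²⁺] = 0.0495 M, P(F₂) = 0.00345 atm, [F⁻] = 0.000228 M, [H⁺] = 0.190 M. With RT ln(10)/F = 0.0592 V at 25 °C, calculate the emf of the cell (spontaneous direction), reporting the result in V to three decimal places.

F₂/F⁻ is the cathode (higher E°), MnO₄⁻/Mn²⁺ the anode: E°cell = +2.87 − (+1.53) = +1.34 V, n = 10.
Overall: 5 F₂(g) + 2 Mn²⁺(aq) + 8 H₂O(l) → 10 F⁻(aq) + 2 MnO₄⁻(aq) + 16 H⁺(aq)
Q = [F⁻]^10·[MnO₄⁻]^2·[H⁺]^16 / (P(F₂)^5·[Mn²⁺]^2); log Q = -36.293.
E = E° − (0.0592/n) log Q = +1.34 − (0.0592/10)(-36.293) = +1.555 V.

+1.555 V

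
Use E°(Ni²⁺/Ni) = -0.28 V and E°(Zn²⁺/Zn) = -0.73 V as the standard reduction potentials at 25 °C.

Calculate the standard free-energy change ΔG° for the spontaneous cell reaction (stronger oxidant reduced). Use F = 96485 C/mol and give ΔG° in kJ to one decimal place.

Ni²⁺/Ni (E° = -0.28 V) is the cathode; Zn²⁺/Zn (E° = -0.73 V) is the anode, so E°cell = +0.45 V.
Balancing electrons gives n = 2 (lcm of 2 and 2).
ΔG° = −nFE° = −(2)(96485)(+0.45) = -86,836 J = -86.8 kJ.

-86.8 kJ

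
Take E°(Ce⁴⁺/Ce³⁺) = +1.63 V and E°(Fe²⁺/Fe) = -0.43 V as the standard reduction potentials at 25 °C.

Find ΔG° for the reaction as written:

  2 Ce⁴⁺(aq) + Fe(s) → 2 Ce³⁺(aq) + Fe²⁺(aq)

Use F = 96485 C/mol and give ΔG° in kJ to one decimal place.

-397.5 kJ

As written, Ce⁴⁺/Ce³⁺ is reduced (cathode) and Fe²⁺/Fe is oxidised (anode), so E°cell = (+1.63) − (-0.43) = +2.06 V.
Balancing electrons gives n = 2.
ΔG° = −nFE° = −(2)(96485)(+2.06) = -397,518 J = -397.5 kJ.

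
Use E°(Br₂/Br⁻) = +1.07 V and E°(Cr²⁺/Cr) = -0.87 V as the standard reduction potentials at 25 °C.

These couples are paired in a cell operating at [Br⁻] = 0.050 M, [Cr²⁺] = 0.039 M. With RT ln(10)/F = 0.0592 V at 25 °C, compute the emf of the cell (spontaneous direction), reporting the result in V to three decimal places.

Br₂/Br⁻ is the cathode (higher E°), Cr²⁺/Cr the anode: E°cell = +1.07 − (-0.87) = +1.94 V, n = 2.
Overall: Br₂(l) + Cr(s) → 2 Br⁻(aq) + Cr²⁺(aq)
Q = [Br⁻]^2·[Cr²⁺]; log Q = -4.011.
E = E° − (0.0592/n) log Q = +1.94 − (0.0592/2)(-4.011) = +2.059 V.

+2.059 V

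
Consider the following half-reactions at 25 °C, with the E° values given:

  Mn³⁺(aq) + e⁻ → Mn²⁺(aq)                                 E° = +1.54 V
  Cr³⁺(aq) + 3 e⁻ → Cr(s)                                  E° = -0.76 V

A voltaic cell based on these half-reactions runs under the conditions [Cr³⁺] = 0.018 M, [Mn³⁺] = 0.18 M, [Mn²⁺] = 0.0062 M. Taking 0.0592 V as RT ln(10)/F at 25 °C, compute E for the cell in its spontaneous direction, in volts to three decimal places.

Mn³⁺/Mn²⁺ is the cathode (higher E°), Cr³⁺/Cr the anode: E°cell = +1.54 − (-0.76) = +2.30 V, n = 3.
Overall: 3 Mn³⁺(aq) + Cr(s) → 3 Mn²⁺(aq) + Cr³⁺(aq)
Q = [Mn²⁺]^3·[Cr³⁺] / ([Mn³⁺]^3); log Q = -6.133.
E = E° − (0.0592/n) log Q = +2.30 − (0.0592/3)(-6.133) = +2.421 V.

+2.421 V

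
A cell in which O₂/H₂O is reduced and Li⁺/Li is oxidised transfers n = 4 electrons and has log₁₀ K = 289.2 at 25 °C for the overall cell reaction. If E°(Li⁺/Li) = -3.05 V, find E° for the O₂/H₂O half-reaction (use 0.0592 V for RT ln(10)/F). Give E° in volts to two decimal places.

+1.23 V

E°cell = (0.0592/n)·log K = (0.0592/4)(289.2) = +4.280 V.
Since O₂/H₂O is the cathode and Li⁺/Li the anode, E°cell = E°(O₂/H₂O) − E°(Li⁺/Li).
So E°(O₂/H₂O) = E°cell + E°(Li⁺/Li) = +4.280 + (-3.05) = +1.23 V.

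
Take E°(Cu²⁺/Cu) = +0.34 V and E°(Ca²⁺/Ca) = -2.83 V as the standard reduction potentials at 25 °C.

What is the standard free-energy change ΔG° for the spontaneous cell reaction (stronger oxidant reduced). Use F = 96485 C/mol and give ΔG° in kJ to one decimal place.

-611.7 kJ

Cu²⁺/Cu (E° = +0.34 V) is the cathode; Ca²⁺/Ca (E° = -2.83 V) is the anode, so E°cell = +3.17 V.
Balancing electrons gives n = 2 (lcm of 2 and 2).
ΔG° = −nFE° = −(2)(96485)(+3.17) = -611,715 J = -611.7 kJ.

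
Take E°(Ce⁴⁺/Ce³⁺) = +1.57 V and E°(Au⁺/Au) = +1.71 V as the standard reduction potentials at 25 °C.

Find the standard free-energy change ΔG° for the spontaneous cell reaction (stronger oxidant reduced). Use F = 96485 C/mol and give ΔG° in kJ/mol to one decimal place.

Au⁺/Au (E° = +1.71 V) is the cathode; Ce⁴⁺/Ce³⁺ (E° = +1.57 V) is the anode, so E°cell = +0.14 V.
Balancing electrons gives n = 1 (lcm of 1 and 1).
ΔG° = −nFE° = −(1)(96485)(+0.14) = -13,508 J = -13.5 kJ/mol.

-13.5 kJ/mol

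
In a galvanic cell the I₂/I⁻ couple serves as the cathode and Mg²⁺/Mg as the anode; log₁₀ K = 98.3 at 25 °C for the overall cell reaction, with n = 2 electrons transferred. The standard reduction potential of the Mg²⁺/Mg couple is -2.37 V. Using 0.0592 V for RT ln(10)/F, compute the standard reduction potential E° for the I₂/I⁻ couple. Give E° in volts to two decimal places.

+0.54 V

E°cell = (0.0592/n)·log K = (0.0592/2)(98.3) = +2.910 V.
Since I₂/I⁻ is the cathode and Mg²⁺/Mg the anode, E°cell = E°(I₂/I⁻) − E°(Mg²⁺/Mg).
So E°(I₂/I⁻) = E°cell + E°(Mg²⁺/Mg) = +2.910 + (-2.37) = +0.54 V.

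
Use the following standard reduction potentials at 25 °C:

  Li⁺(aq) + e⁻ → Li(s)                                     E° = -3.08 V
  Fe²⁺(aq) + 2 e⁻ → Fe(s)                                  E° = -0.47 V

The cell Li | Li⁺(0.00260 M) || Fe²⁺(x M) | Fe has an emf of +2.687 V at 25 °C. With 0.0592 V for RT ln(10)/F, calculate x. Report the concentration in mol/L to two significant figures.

Fe²⁺/Fe is the cathode, Li⁺/Li the anode: E°cell = +2.61 V, n = 2.
Overall reaction: Fe²⁺(aq) + 2 Li(s) → Fe(s) + 2 Li⁺(aq); Q = [Li⁺]^2/[Fe²⁺]^1.
From E = E° − (0.0592/n) log Q: log Q = (E° − E)·n/0.0592 = (+2.61 − (+2.687))·2/0.0592 = -2.6014.
So 1·log[Fe²⁺] = 2·log(0.0026) − log Q = -5.1701 − (-2.6014) = -2.5687; [Fe²⁺] = 10^(-2.5687) ≈ 0.0027 M.

0.0027 M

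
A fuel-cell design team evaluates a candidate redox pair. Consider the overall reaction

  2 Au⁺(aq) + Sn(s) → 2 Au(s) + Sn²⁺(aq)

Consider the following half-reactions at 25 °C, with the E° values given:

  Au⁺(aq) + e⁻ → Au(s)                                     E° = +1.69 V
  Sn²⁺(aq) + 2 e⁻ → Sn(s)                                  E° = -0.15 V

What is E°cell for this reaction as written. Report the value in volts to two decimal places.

The Au⁺/Au couple has the higher reduction potential, so it is the cathode; Sn²⁺/Sn is oxidised at the anode.
E°cell = E°(cathode) − E°(anode) = (+1.69) − (-0.15) = +1.84 V.

+1.84 V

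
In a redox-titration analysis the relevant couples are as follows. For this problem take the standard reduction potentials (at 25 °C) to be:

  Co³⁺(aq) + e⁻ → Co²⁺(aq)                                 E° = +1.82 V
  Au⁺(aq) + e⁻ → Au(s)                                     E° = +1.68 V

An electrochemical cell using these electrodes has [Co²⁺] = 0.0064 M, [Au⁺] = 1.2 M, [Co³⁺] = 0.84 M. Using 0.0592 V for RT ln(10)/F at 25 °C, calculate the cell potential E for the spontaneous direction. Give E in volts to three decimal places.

Co³⁺/Co²⁺ is the cathode (higher E°), Au⁺/Au the anode: E°cell = +1.82 − (+1.68) = +0.14 V, n = 1.
Overall: Co³⁺(aq) + Au(s) → Co²⁺(aq) + Au⁺(aq)
Q = [Co²⁺]·[Au⁺] / ([Co³⁺]); log Q = -2.039.
E = E° − (0.0592/n) log Q = +0.14 − (0.0592/1)(-2.039) = +0.261 V.

+0.261 V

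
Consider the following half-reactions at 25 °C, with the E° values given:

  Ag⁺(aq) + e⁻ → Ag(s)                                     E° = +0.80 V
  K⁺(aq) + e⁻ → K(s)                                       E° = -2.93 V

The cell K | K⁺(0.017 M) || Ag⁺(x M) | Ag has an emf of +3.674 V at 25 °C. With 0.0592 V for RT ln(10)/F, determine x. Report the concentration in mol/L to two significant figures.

0.0019 M

Ag⁺/Ag is the cathode, K⁺/K the anode: E°cell = +3.73 V, n = 1.
Overall reaction: Ag⁺(aq) + K(s) → Ag(s) + K⁺(aq); Q = [K⁺]^1/[Ag⁺]^1.
From E = E° − (0.0592/n) log Q: log Q = (E° − E)·n/0.0592 = (+3.73 − (+3.674))·1/0.0592 = 0.9459.
So 1·log[Ag⁺] = 1·log(0.017) − log Q = -1.7696 − (0.9459) = -2.7155; [Ag⁺] = 10^(-2.7155) ≈ 0.0019 M.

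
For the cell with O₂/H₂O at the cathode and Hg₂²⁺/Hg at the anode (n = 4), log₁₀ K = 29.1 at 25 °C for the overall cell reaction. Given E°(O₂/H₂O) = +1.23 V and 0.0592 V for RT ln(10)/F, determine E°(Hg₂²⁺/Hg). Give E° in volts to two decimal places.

+0.80 V

E°cell = (0.0592/n)·log K = (0.0592/4)(29.1) = +0.431 V.
Since O₂/H₂O is the cathode and Hg₂²⁺/Hg the anode, E°cell = E°(O₂/H₂O) − E°(Hg₂²⁺/Hg).
So E°(Hg₂²⁺/Hg) = E°(O₂/H₂O) − E°cell = (+1.23) − (+0.431) = +0.80 V.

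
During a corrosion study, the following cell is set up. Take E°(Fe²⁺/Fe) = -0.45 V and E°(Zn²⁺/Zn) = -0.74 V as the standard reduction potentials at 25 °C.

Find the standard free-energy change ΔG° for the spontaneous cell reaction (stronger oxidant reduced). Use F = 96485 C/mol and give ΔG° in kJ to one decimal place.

Fe²⁺/Fe (E° = -0.45 V) is the cathode; Zn²⁺/Zn (E° = -0.74 V) is the anode, so E°cell = +0.29 V.
Balancing electrons gives n = 2 (lcm of 2 and 2).
ΔG° = −nFE° = −(2)(96485)(+0.29) = -55,961 J = -56.0 kJ.

-56.0 kJ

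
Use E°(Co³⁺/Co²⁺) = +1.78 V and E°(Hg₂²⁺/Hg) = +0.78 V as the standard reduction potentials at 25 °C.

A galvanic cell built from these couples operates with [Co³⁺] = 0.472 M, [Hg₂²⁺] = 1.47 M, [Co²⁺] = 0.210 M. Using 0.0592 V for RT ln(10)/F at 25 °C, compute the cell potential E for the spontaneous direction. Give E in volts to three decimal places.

Co³⁺/Co²⁺ is the cathode (higher E°), Hg₂²⁺/Hg the anode: E°cell = +1.78 − (+0.78) = +1.00 V, n = 2.
Overall: 2 Co³⁺(aq) + 2 Hg(l) → 2 Co²⁺(aq) + Hg₂²⁺(aq)
Q = [Co²⁺]^2·[Hg₂²⁺] / ([Co³⁺]^2); log Q = -0.536.
E = E° − (0.0592/n) log Q = +1.00 − (0.0592/2)(-0.536) = +1.016 V.

+1.016 V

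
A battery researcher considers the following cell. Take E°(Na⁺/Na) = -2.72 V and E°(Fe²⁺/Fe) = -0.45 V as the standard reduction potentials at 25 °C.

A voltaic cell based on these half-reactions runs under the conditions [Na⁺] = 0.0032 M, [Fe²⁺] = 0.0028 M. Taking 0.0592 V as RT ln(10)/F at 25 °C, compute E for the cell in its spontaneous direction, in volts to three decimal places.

+2.342 V

Fe²⁺/Fe is the cathode (higher E°), Na⁺/Na the anode: E°cell = -0.45 − (-2.72) = +2.27 V, n = 2.
Overall: Fe²⁺(aq) + 2 Na(s) → Fe(s) + 2 Na⁺(aq)
Q = [Na⁺]^2 / ([Fe²⁺]); log Q = -2.437.
E = E° − (0.0592/n) log Q = +2.27 − (0.0592/2)(-2.437) = +2.342 V.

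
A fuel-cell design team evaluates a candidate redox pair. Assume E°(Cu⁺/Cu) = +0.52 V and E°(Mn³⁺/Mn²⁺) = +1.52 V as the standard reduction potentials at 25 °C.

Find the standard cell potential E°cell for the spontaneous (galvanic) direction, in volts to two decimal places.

The Mn³⁺/Mn²⁺ couple has the higher reduction potential, so it is the cathode; Cu⁺/Cu is oxidised at the anode.
E°cell = E°(cathode) − E°(anode) = (+1.52) − (+0.52) = +1.00 V.

+1.00 V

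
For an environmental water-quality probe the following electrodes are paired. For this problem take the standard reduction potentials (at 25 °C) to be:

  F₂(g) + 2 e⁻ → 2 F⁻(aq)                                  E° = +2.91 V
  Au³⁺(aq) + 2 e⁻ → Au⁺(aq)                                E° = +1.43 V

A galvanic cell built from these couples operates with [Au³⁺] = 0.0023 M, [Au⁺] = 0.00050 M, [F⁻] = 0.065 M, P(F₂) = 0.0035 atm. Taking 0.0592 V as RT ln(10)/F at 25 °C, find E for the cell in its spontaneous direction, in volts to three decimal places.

+1.458 V

F₂/F⁻ is the cathode (higher E°), Au³⁺/Au⁺ the anode: E°cell = +2.91 − (+1.43) = +1.48 V, n = 2.
Overall: F₂(g) + Au⁺(aq) → 2 F⁻(aq) + Au³⁺(aq)
Q = [F⁻]^2·[Au³⁺] / (P(F₂)·[Au⁺]); log Q = 0.745.
E = E° − (0.0592/n) log Q = +1.48 − (0.0592/2)(0.745) = +1.458 V.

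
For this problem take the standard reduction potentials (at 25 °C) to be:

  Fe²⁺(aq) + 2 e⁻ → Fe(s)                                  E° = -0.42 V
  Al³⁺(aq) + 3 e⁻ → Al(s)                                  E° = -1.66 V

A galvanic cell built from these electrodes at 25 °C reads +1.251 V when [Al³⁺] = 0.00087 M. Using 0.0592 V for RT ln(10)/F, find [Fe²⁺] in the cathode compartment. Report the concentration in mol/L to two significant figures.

0.021 M

Fe²⁺/Fe is the cathode, Al³⁺/Al the anode: E°cell = +1.24 V, n = 6.
Overall reaction: 3 Fe²⁺(aq) + 2 Al(s) → 3 Fe(s) + 2 Al³⁺(aq); Q = [Al³⁺]^2/[Fe²⁺]^3.
From E = E° − (0.0592/n) log Q: log Q = (E° − E)·n/0.0592 = (+1.24 − (+1.251))·6/0.0592 = -1.1149.
So 3·log[Fe²⁺] = 2·log(0.00087) − log Q = -6.1210 − (-1.1149) = -5.0061; log[Fe²⁺] = -5.0061 / 3 = -1.6687; [Fe²⁺] = 10^(-1.6687) ≈ 0.021 M.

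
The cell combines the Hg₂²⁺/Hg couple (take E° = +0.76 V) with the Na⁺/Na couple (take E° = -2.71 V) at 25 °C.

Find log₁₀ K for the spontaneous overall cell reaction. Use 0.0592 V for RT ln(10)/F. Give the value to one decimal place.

117.2

Cathode: Hg₂²⁺/Hg; anode: Na⁺/Na. E°cell = +3.47 V, n = 2.
log K = nE°cell / 0.0592 = (2)(+3.47) / 0.0592 = 117.2.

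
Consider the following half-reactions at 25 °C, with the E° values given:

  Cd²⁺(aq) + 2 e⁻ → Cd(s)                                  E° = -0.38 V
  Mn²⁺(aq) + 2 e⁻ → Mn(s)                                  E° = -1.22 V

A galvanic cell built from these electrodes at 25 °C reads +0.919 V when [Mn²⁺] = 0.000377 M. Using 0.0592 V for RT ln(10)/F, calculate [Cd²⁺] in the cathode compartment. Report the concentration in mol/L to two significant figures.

0.18 M

Cd²⁺/Cd is the cathode, Mn²⁺/Mn the anode: E°cell = +0.84 V, n = 2.
Overall reaction: Cd²⁺(aq) + Mn(s) → Cd(s) + Mn²⁺(aq); Q = [Mn²⁺]^1/[Cd²⁺]^1.
From E = E° − (0.0592/n) log Q: log Q = (E° − E)·n/0.0592 = (+0.84 − (+0.919))·2/0.0592 = -2.6689.
So 1·log[Cd²⁺] = 1·log(0.000377) − log Q = -3.4237 − (-2.6689) = -0.7548; [Cd²⁺] = 10^(-0.7548) ≈ 0.18 M.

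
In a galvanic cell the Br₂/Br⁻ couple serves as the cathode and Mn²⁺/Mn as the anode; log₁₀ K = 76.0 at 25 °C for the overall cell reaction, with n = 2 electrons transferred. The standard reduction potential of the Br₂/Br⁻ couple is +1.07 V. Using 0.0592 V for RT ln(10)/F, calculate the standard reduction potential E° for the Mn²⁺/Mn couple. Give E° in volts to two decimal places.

E°cell = (0.0592/n)·log K = (0.0592/2)(76.0) = +2.250 V.
Since Br₂/Br⁻ is the cathode and Mn²⁺/Mn the anode, E°cell = E°(Br₂/Br⁻) − E°(Mn²⁺/Mn).
So E°(Mn²⁺/Mn) = E°(Br₂/Br⁻) − E°cell = (+1.07) − (+2.250) = -1.18 V.

-1.18 V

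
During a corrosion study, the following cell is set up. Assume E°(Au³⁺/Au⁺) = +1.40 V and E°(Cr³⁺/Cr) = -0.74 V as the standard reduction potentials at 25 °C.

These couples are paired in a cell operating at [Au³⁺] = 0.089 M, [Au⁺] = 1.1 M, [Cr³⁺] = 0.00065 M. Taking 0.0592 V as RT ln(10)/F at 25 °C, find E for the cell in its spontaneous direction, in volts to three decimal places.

+2.171 V

Au³⁺/Au⁺ is the cathode (higher E°), Cr³⁺/Cr the anode: E°cell = +1.40 − (-0.74) = +2.14 V, n = 6.
Overall: 3 Au³⁺(aq) + 2 Cr(s) → 3 Au⁺(aq) + 2 Cr³⁺(aq)
Q = [Au⁺]^3·[Cr³⁺]^2 / ([Au³⁺]^3); log Q = -3.098.
E = E° − (0.0592/n) log Q = +2.14 − (0.0592/6)(-3.098) = +2.171 V.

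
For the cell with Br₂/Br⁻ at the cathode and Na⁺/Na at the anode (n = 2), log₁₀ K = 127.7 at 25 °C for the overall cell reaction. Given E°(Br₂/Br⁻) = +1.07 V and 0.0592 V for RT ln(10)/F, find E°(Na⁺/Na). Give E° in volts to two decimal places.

-2.71 V

E°cell = (0.0592/n)·log K = (0.0592/2)(127.7) = +3.780 V.
Since Br₂/Br⁻ is the cathode and Na⁺/Na the anode, E°cell = E°(Br₂/Br⁻) − E°(Na⁺/Na).
So E°(Na⁺/Na) = E°(Br₂/Br⁻) − E°cell = (+1.07) − (+3.780) = -2.71 V.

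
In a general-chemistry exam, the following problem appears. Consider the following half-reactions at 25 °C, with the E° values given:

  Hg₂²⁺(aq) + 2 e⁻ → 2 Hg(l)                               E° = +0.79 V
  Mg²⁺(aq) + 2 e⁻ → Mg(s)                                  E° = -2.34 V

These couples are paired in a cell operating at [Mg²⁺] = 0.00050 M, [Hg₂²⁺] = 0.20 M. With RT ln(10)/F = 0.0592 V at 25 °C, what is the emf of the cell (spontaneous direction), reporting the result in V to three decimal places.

+3.207 V

Hg₂²⁺/Hg is the cathode (higher E°), Mg²⁺/Mg the anode: E°cell = +0.79 − (-2.34) = +3.13 V, n = 2.
Overall: Hg₂²⁺(aq) + Mg(s) → 2 Hg(l) + Mg²⁺(aq)
Q = [Mg²⁺] / ([Hg₂²⁺]); log Q = -2.602.
E = E° − (0.0592/n) log Q = +3.13 − (0.0592/2)(-2.602) = +3.207 V.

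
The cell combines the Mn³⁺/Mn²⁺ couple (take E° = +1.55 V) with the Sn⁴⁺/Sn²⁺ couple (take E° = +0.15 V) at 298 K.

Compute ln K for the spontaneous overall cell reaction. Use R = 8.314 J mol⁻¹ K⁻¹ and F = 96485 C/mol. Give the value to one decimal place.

Cathode: Mn³⁺/Mn²⁺; anode: Sn⁴⁺/Sn²⁺. E°cell = (+1.55) − (+0.15) = +1.40 V, with n = 2.
ΔG° = −nFE° = −RT ln K, so ln K = nFE°/(RT) = (2)(96485)(+1.40) / ((8.314)(298)) = 109.041.

109.0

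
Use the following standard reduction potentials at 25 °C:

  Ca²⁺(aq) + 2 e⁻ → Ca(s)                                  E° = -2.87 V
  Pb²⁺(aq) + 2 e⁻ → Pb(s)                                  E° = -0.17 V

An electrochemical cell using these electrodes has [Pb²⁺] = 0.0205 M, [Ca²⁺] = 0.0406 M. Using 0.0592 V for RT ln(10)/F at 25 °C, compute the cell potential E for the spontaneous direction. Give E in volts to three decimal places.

+2.691 V

Pb²⁺/Pb is the cathode (higher E°), Ca²⁺/Ca the anode: E°cell = -0.17 − (-2.87) = +2.70 V, n = 2.
Overall: Pb²⁺(aq) + Ca(s) → Pb(s) + Ca²⁺(aq)
Q = [Ca²⁺] / ([Pb²⁺]); log Q = 0.297.
E = E° − (0.0592/n) log Q = +2.70 − (0.0592/2)(0.297) = +2.691 V.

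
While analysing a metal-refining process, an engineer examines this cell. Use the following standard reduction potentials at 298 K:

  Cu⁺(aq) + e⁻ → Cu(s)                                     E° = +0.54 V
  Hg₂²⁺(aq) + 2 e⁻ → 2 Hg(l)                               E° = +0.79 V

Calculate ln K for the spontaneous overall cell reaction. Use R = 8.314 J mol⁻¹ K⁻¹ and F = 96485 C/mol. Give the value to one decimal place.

19.5

Cathode: Hg₂²⁺/Hg; anode: Cu⁺/Cu. E°cell = (+0.79) − (+0.54) = +0.25 V, with n = 2.
ΔG° = −nFE° = −RT ln K, so ln K = nFE°/(RT) = (2)(96485)(+0.25) / ((8.314)(298)) = 19.472.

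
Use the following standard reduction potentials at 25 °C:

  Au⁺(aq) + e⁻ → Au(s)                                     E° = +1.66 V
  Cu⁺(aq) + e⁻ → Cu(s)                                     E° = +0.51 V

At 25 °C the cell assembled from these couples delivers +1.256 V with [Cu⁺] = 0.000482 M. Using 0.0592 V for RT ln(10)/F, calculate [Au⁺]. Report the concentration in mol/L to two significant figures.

Au⁺/Au is the cathode, Cu⁺/Cu the anode: E°cell = +1.15 V, n = 1.
Overall reaction: Au⁺(aq) + Cu(s) → Au(s) + Cu⁺(aq); Q = [Cu⁺]^1/[Au⁺]^1.
From E = E° − (0.0592/n) log Q: log Q = (E° − E)·n/0.0592 = (+1.15 − (+1.256))·1/0.0592 = -1.7905.
So 1·log[Au⁺] = 1·log(0.000482) − log Q = -3.3170 − (-1.7905) = -1.5265; [Au⁺] = 10^(-1.5265) ≈ 0.030 M.

0.030 M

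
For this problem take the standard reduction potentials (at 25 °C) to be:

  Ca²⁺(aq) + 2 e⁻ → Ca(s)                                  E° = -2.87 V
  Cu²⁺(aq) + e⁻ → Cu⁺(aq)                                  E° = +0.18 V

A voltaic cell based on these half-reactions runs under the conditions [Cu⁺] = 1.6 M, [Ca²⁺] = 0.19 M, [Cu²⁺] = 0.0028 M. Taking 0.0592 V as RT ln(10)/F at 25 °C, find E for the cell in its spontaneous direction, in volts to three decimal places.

+2.908 V

Cu²⁺/Cu⁺ is the cathode (higher E°), Ca²⁺/Ca the anode: E°cell = +0.18 − (-2.87) = +3.05 V, n = 2.
Overall: 2 Cu²⁺(aq) + Ca(s) → 2 Cu⁺(aq) + Ca²⁺(aq)
Q = [Cu⁺]^2·[Ca²⁺] / ([Cu²⁺]^2); log Q = 4.793.
E = E° − (0.0592/n) log Q = +3.05 − (0.0592/2)(4.793) = +2.908 V.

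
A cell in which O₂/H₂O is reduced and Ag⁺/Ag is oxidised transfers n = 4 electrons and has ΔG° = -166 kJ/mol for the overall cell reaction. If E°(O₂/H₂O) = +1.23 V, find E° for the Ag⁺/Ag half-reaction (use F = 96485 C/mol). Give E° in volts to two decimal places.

E°cell = −ΔG°/(nF) = −(-166×10³)/((4)(96485)) = +0.430 V.
Since O₂/H₂O is the cathode and Ag⁺/Ag the anode, E°cell = E°(O₂/H₂O) − E°(Ag⁺/Ag).
So E°(Ag⁺/Ag) = E°(O₂/H₂O) − E°cell = (+1.23) − (+0.430) = +0.80 V.

+0.80 V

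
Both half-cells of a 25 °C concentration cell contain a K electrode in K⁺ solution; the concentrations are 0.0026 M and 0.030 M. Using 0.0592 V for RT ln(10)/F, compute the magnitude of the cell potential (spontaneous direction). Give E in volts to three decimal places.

For a concentration cell E°cell = 0. The 0.030 M side is the cathode (reduction is favoured where [K⁺] is higher).
With n = 1, E = −(0.0592/1) log([K⁺]ₐₙ/[K⁺]꜀ₐₜ) = −(0.0592/1) log(0.0026/0.03) = −(0.0592/1)(-1.062) = +0.063 V.

+0.063 V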